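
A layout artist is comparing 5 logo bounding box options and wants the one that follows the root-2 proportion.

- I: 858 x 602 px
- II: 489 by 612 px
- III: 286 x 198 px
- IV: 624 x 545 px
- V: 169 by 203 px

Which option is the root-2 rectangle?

Target root-2 ≈ 1.414.
I: 1.425 (Δ0.011)  II: 1.252 (Δ0.162)  III: 1.444 (Δ0.030)  IV: 1.145 (Δ0.269)  V: 1.201 (Δ0.213)

I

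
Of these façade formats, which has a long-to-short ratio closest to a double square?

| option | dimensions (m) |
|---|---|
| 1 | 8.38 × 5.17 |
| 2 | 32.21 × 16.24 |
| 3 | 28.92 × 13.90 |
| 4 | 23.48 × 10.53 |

2

Ratios (long/short): 1 ≈ 1.621; 2 ≈ 1.983; 3 ≈ 2.081; 4 ≈ 2.230.
2:1 ≈ 2.000; option 2 is nearest (Δ 0.017).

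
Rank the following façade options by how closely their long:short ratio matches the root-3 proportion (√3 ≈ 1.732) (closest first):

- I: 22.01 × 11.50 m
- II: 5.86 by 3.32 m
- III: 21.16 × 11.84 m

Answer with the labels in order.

Ratios: I = 22.01 / 11.50 ≈ 1.914; II = 5.86 / 3.32 ≈ 1.765; III = 21.16 / 11.84 ≈ 1.787.
|Δ from 1.732|: I 0.182; II 0.033; III 0.055.

II, III, I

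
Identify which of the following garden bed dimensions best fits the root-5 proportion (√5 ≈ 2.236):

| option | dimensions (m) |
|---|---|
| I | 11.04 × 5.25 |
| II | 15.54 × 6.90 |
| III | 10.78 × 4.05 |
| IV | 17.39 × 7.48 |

II

Ratios (long/short): I ≈ 2.103; II ≈ 2.252; III ≈ 2.662; IV ≈ 2.325.
root-5 ≈ 2.236; option II is nearest (Δ 0.016).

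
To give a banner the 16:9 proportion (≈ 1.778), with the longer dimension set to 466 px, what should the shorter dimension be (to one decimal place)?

262.1 px

16:9 ≈ 1.77778.
Shorter side = 466 ÷ 1.77778 ≈ 262.125 → 262.1 px.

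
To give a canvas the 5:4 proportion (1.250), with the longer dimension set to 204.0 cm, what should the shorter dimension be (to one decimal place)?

163.2 cm

5:4 = 1.25000.
Shorter side = 204.0 ÷ 1.25000 ≈ 163.200 → 163.2 cm.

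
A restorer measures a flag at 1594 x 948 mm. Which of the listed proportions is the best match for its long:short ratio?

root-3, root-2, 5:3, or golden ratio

1594/948 ≈ 1.681. Nearest candidates are 5:3 (1.667, off by 0.014) and root-3 (1.732, off by 0.051).

5:3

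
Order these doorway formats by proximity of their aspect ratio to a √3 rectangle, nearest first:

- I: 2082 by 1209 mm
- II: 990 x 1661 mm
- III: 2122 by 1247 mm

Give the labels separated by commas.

Ratios: I = 2082 / 1209 ≈ 1.722; II = 1661 / 990 ≈ 1.678; III = 2122 / 1247 ≈ 1.702.
|Δ from 1.732|: I 0.010; II 0.054; III 0.030.

I, III, II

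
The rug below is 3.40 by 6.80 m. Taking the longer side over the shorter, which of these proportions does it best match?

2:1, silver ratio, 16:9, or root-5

6.80/3.40 ≈ 2.000. Nearest candidates are 2:1 (2.000, off by 0.000) and 16:9 (1.778, off by 0.222).

2:1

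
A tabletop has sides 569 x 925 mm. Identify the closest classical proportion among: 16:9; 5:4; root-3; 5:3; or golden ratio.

golden ratio

Ratio = 925 / 569 ≈ 1.626.
Distances: 16:9 1.778 (Δ 0.152); 5:4 1.250 (Δ 0.376); root-3 1.732 (Δ 0.106); 5:3 1.667 (Δ 0.041); golden ratio 1.618 (Δ 0.008).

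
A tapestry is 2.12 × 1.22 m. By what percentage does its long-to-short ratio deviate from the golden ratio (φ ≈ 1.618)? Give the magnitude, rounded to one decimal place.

Ratio = 2.12 / 1.22 ≈ 1.7377.
Ideal golden ratio ≈ 1.6180. |1.7377 − 1.6180| / 1.6180 ≈ 7.40% → 7.4%.

7.4%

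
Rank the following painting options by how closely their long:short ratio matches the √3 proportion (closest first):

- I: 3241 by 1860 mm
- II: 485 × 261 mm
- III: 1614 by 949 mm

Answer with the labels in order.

Ratios: I = 3241 / 1860 ≈ 1.742; II = 485 / 261 ≈ 1.858; III = 1614 / 949 ≈ 1.701.
|Δ from 1.732|: I 0.010; II 0.126; III 0.031.

I, III, II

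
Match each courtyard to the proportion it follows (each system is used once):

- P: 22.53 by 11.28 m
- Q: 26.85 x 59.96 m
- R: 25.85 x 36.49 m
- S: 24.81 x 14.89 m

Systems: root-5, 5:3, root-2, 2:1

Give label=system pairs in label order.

P = 22.53/11.28 ≈ 1.997 → 2:1 (2.000)
Q = 59.96/26.85 ≈ 2.233 → root-5 (2.236)
R = 36.49/25.85 ≈ 1.412 → root-2 (1.414)
S = 24.81/14.89 ≈ 1.666 → 5:3 (1.667)

P=2:1, Q=root-5, R=root-2, S=5:3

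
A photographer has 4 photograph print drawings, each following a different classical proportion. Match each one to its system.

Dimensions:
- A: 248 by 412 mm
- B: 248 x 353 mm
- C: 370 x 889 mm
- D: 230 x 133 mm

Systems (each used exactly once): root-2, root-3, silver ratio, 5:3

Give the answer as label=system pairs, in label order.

A=5:3, B=root-2, C=silver ratio, D=root-3

A = 412/248 ≈ 1.661 → 5:3 (1.667)
B = 353/248 ≈ 1.423 → root-2 (1.414)
C = 889/370 ≈ 2.403 → silver ratio (2.414)
D = 230/133 ≈ 1.729 → root-3 (1.732)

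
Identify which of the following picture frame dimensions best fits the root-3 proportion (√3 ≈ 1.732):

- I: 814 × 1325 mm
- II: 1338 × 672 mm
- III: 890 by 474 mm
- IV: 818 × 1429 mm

IV

Target root-3 ≈ 1.732.
I: 1.628 (Δ0.104)  II: 1.991 (Δ0.259)  III: 1.878 (Δ0.146)  IV: 1.747 (Δ0.015)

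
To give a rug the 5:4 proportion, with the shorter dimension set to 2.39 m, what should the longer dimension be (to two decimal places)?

5:4 = 1.25000.
Longer side = 2.39 × 1.25000 ≈ 2.9875 → 2.99 m.

2.99 m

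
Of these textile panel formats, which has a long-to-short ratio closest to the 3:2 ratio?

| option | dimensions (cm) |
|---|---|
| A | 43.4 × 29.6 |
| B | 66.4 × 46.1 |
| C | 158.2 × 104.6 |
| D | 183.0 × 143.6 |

C

Ratios (long/short): A ≈ 1.466; B ≈ 1.440; C ≈ 1.512; D ≈ 1.274.
3:2 ≈ 1.500; option C is nearest (Δ 0.012).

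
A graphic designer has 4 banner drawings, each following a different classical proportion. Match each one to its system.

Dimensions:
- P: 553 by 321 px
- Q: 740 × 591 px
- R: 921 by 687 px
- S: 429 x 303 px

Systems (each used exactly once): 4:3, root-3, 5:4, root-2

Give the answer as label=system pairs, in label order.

P=root-3, Q=5:4, R=4:3, S=root-2

Ratios: P ≈ 1.723; Q ≈ 1.252; R ≈ 1.341; S ≈ 1.416.
Targets: 4:3 ≈ 1.333; root-3 ≈ 1.732; 5:4 ≈ 1.250; root-2 ≈ 1.414.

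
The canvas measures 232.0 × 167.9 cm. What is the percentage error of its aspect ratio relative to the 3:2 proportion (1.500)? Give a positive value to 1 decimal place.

Ratio = 232.0 / 167.9 ≈ 1.3818.
Ideal 3:2 = 1.5000. |1.3818 − 1.5000| / 1.5000 ≈ 7.88% → 7.9%.

7.9%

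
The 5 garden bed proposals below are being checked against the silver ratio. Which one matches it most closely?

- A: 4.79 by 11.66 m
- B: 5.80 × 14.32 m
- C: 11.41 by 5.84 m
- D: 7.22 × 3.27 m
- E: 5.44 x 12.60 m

Target silver ratio ≈ 2.414.
A: 2.434 (Δ0.020)  B: 2.469 (Δ0.055)  C: 1.954 (Δ0.460)  D: 2.208 (Δ0.206)  E: 2.316 (Δ0.098)

A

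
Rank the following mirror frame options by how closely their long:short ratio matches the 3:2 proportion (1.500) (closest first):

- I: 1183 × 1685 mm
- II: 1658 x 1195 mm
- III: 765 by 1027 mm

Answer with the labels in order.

Ratios: I = 1685 / 1183 ≈ 1.424; II = 1658 / 1195 ≈ 1.387; III = 1027 / 765 ≈ 1.342.
|Δ from 1.500|: I 0.076; II 0.113; III 0.158.

I, II, III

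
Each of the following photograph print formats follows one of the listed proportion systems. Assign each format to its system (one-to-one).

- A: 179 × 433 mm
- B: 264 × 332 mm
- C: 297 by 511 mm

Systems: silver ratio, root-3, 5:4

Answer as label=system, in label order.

A=silver ratio, B=5:4, C=root-3

A = 433/179 ≈ 2.419 → silver ratio (2.414)
B = 332/264 ≈ 1.258 → 5:4 (1.250)
C = 511/297 ≈ 1.721 → root-3 (1.732)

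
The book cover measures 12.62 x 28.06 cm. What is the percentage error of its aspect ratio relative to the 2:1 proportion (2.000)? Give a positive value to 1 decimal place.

11.2%

Ratio = 28.06 / 12.62 ≈ 2.2235.
Ideal 2:1 = 2.0000. |2.2235 − 2.0000| / 2.0000 ≈ 11.18% → 11.2%.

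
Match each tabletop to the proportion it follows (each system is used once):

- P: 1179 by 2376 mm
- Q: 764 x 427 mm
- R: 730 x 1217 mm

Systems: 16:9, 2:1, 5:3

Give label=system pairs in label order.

P = 2376/1179 ≈ 2.015 → 2:1 (2.000)
Q = 764/427 ≈ 1.789 → 16:9 (1.778)
R = 1217/730 ≈ 1.667 → 5:3 (1.667)

P=2:1, Q=16:9, R=5:3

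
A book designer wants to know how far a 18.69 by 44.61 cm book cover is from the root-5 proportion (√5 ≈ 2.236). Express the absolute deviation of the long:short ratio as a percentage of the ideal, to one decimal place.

6.7%

Ratio = 44.61 / 18.69 ≈ 2.3868.
Ideal root-5 ≈ 2.2361. |2.3868 − 2.2361| / 2.2361 ≈ 6.74% → 6.7%.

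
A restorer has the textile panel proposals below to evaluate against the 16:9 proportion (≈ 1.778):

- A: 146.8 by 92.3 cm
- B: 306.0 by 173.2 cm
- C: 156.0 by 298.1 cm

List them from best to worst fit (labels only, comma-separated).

A: 146.8/92.3 ≈ 1.590 → |1.590 − 1.778| = 0.188
B: 306.0/173.2 ≈ 1.767 → |1.767 − 1.778| = 0.011
C: 298.1/156.0 ≈ 1.911 → |1.911 − 1.778| = 0.133

B, C, A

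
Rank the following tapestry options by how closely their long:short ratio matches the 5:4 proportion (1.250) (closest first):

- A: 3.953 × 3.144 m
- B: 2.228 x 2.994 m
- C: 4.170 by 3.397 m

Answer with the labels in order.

Ratios: A = 3.953 / 3.144 ≈ 1.257; B = 2.994 / 2.228 ≈ 1.344; C = 4.170 / 3.397 ≈ 1.228.
|Δ from 1.250|: A 0.007; B 0.094; C 0.022.

A, C, B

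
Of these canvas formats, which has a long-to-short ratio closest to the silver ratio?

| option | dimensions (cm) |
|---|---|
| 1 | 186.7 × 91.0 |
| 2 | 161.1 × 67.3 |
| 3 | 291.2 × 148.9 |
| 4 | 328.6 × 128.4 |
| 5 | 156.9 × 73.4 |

2

Target silver ratio ≈ 2.414.
1: 2.052 (Δ0.362)  2: 2.394 (Δ0.020)  3: 1.956 (Δ0.458)  4: 2.559 (Δ0.145)  5: 2.138 (Δ0.276)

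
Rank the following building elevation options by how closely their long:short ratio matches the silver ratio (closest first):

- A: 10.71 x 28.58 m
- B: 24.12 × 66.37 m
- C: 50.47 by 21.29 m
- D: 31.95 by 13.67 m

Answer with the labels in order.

Ratios: A = 28.58 / 10.71 ≈ 2.669; B = 66.37 / 24.12 ≈ 2.752; C = 50.47 / 21.29 ≈ 2.371; D = 31.95 / 13.67 ≈ 2.337.
|Δ from 2.414|: A 0.255; B 0.338; C 0.043; D 0.077.

C, D, A, B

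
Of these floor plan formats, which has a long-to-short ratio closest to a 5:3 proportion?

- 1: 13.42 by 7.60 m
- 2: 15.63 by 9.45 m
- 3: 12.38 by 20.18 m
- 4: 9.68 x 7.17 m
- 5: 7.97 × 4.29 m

Ratios (long/short): 1 ≈ 1.766; 2 ≈ 1.654; 3 ≈ 1.630; 4 ≈ 1.350; 5 ≈ 1.858.
5:3 ≈ 1.667; option 2 is nearest (Δ 0.013).

2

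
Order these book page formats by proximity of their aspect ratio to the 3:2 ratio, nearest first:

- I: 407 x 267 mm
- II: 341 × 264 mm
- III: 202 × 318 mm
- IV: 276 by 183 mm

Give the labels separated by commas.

Ratios: I = 407 / 267 ≈ 1.524; II = 341 / 264 ≈ 1.292; III = 318 / 202 ≈ 1.574; IV = 276 / 183 ≈ 1.508.
|Δ from 1.500|: I 0.024; II 0.208; III 0.074; IV 0.008.

IV, I, III, II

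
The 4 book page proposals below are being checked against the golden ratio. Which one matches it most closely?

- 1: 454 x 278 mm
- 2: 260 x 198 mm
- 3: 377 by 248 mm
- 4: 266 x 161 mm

1

Ratios (long/short): 1 ≈ 1.633; 2 ≈ 1.313; 3 ≈ 1.520; 4 ≈ 1.652.
golden ratio ≈ 1.618; option 1 is nearest (Δ 0.015).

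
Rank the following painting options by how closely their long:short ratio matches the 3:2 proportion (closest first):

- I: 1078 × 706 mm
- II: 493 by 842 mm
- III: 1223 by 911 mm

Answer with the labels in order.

I, III, II

Ratios: I = 1078 / 706 ≈ 1.527; II = 842 / 493 ≈ 1.708; III = 1223 / 911 ≈ 1.342.
|Δ from 1.500|: I 0.027; II 0.208; III 0.158.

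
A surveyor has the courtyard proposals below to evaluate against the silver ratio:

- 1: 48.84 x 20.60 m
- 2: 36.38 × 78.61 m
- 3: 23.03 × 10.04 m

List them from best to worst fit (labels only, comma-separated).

1, 3, 2

Ratios: 1 = 48.84 / 20.60 ≈ 2.371; 2 = 78.61 / 36.38 ≈ 2.161; 3 = 23.03 / 10.04 ≈ 2.294.
|Δ from 2.414|: 1 0.043; 2 0.253; 3 0.120.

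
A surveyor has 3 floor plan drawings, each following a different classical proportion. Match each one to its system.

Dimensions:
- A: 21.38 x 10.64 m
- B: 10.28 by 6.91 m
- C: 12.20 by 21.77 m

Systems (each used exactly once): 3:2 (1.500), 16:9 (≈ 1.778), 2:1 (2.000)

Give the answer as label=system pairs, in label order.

A=2:1, B=3:2, C=16:9

Ratios: A ≈ 2.009; B ≈ 1.488; C ≈ 1.784.
Targets: 3:2 ≈ 1.500; 16:9 ≈ 1.778; 2:1 ≈ 2.000.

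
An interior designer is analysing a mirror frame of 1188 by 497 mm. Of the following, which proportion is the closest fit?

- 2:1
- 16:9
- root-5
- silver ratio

silver ratio

Ratio = 1188 / 497 ≈ 2.390.
Distances: 2:1 2.000 (Δ 0.390); 16:9 1.778 (Δ 0.612); root-5 2.236 (Δ 0.154); silver ratio 2.414 (Δ 0.024).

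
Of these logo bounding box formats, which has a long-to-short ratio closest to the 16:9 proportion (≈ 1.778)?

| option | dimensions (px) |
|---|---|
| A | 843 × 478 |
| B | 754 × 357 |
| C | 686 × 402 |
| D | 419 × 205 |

Ratios (long/short): A ≈ 1.764; B ≈ 2.112; C ≈ 1.706; D ≈ 2.044.
16:9 ≈ 1.778; option A is nearest (Δ 0.014).

A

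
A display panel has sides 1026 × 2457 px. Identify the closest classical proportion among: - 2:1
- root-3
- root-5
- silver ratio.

2457/1026 ≈ 2.395. Nearest candidates are silver ratio (2.414, off by 0.019) and root-5 (2.236, off by 0.159).

silver ratio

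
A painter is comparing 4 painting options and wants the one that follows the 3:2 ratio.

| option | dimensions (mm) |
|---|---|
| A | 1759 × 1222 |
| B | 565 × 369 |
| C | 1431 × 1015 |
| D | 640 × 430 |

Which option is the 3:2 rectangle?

Target 3:2 ≈ 1.500.
A: 1.439 (Δ0.061)  B: 1.531 (Δ0.031)  C: 1.410 (Δ0.090)  D: 1.488 (Δ0.012)

D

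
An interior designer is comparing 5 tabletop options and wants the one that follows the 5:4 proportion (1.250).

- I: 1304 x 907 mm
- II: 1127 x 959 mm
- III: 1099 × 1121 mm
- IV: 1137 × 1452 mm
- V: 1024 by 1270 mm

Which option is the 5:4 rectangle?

V

Ratios (long/short): I ≈ 1.438; II ≈ 1.175; III ≈ 1.020; IV ≈ 1.277; V ≈ 1.240.
5:4 ≈ 1.250; option V is nearest (Δ 0.010).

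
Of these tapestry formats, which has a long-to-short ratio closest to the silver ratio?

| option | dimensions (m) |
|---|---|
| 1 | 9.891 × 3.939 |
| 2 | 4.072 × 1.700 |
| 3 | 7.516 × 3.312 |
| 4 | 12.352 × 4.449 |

2

Target silver ratio ≈ 2.414.
1: 2.511 (Δ0.097)  2: 2.395 (Δ0.019)  3: 2.269 (Δ0.145)  4: 2.776 (Δ0.362)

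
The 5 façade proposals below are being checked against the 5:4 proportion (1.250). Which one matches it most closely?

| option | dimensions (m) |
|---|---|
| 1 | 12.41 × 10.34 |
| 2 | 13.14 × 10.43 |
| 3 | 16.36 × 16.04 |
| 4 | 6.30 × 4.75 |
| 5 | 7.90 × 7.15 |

Target 5:4 ≈ 1.250.
1: 1.200 (Δ0.050)  2: 1.260 (Δ0.010)  3: 1.020 (Δ0.230)  4: 1.326 (Δ0.076)  5: 1.105 (Δ0.145)

2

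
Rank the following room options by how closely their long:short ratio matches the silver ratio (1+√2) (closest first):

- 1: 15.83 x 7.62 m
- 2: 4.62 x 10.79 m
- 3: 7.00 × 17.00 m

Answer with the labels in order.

3, 2, 1

Ratios: 1 = 15.83 / 7.62 ≈ 2.077; 2 = 10.79 / 4.62 ≈ 2.335; 3 = 17.00 / 7.00 ≈ 2.429.
|Δ from 2.414|: 1 0.337; 2 0.079; 3 0.015.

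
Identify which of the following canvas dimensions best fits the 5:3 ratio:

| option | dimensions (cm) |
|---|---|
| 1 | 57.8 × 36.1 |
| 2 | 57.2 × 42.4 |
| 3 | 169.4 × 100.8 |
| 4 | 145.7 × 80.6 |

3

Target 5:3 ≈ 1.667.
1: 1.601 (Δ0.066)  2: 1.349 (Δ0.318)  3: 1.681 (Δ0.014)  4: 1.808 (Δ0.141)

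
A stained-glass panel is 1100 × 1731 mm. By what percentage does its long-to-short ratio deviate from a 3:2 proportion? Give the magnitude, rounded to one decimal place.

Ratio = 1731 / 1100 ≈ 1.5736.
Ideal 3:2 = 1.5000. |1.5736 − 1.5000| / 1.5000 ≈ 4.91% → 4.9%.

4.9%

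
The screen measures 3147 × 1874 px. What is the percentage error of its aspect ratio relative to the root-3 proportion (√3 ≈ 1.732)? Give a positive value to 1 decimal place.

Ratio = 3147 / 1874 ≈ 1.6793.
Ideal root-3 ≈ 1.7321. |1.6793 − 1.7321| / 1.7321 ≈ 3.05% → 3.0%.

3.0%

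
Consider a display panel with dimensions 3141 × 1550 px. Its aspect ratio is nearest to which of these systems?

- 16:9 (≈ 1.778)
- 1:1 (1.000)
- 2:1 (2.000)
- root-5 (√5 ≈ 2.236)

2:1

Ratio = 3141 / 1550 ≈ 2.026.
Distances: 16:9 1.778 (Δ 0.248); 1:1 1.000 (Δ 1.026); 2:1 2.000 (Δ 0.026); root-5 2.236 (Δ 0.210).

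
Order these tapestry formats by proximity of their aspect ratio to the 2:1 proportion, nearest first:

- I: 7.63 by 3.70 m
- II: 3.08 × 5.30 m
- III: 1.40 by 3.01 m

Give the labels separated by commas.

I: 7.63/3.70 ≈ 2.062 → |2.062 − 2.000| = 0.062
II: 5.30/3.08 ≈ 1.721 → |1.721 − 2.000| = 0.279
III: 3.01/1.40 ≈ 2.150 → |2.150 − 2.000| = 0.150

I, III, II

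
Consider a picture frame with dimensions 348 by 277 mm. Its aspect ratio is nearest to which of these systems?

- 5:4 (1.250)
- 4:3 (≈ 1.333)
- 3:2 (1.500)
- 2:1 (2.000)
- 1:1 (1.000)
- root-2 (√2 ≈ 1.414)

5:4

348/277 ≈ 1.256. Nearest candidates are 5:4 (1.250, off by 0.006) and 4:3 (1.333, off by 0.077).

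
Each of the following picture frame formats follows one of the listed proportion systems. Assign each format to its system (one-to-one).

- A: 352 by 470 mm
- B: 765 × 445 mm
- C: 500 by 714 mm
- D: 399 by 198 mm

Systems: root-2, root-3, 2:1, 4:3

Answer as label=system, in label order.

Ratios: A ≈ 1.335; B ≈ 1.719; C ≈ 1.428; D ≈ 2.015.
Targets: root-2 ≈ 1.414; root-3 ≈ 1.732; 2:1 ≈ 2.000; 4:3 ≈ 1.333.

A=4:3, B=root-3, C=root-2, D=2:1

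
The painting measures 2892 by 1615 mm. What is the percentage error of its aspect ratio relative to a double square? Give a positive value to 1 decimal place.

Ratio = 2892 / 1615 ≈ 1.7907.
Ideal 2:1 = 2.0000. |1.7907 − 2.0000| / 2.0000 ≈ 10.47% → 10.5%.

10.5%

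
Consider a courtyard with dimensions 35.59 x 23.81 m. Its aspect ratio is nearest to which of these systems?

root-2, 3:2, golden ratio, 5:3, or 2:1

3:2

35.59/23.81 ≈ 1.495. Nearest candidates are 3:2 (1.500, off by 0.005) and root-2 (1.414, off by 0.081).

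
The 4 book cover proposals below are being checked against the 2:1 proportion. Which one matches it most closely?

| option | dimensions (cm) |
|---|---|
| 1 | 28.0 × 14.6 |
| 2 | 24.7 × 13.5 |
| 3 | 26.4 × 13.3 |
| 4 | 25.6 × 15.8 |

Target 2:1 ≈ 2.000.
1: 1.918 (Δ0.082)  2: 1.830 (Δ0.170)  3: 1.985 (Δ0.015)  4: 1.620 (Δ0.380)

3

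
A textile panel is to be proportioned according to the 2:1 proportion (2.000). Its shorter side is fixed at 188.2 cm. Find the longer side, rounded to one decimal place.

376.4 cm

2:1 = 2.00000.
Longer side = 188.2 × 2.00000 ≈ 376.400 → 376.4 cm.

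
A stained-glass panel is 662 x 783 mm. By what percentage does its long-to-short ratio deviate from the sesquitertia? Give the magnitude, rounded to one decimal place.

Ratio = 783 / 662 ≈ 1.1828.
Ideal 4:3 ≈ 1.3333. |1.1828 − 1.3333| / 1.3333 ≈ 11.29% → 11.3%.

11.3%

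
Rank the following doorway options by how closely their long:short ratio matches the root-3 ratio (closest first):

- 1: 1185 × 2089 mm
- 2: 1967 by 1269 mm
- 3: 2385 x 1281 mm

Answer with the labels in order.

1, 3, 2

1: 2089/1185 ≈ 1.763 → |1.763 − 1.732| = 0.031
2: 1967/1269 ≈ 1.550 → |1.550 − 1.732| = 0.182
3: 2385/1281 ≈ 1.862 → |1.862 − 1.732| = 0.130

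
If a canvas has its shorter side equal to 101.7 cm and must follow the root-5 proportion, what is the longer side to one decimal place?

227.4 cm

root-5 ≈ 2.23607.
Longer side = 101.7 × 2.23607 ≈ 227.408 → 227.4 cm.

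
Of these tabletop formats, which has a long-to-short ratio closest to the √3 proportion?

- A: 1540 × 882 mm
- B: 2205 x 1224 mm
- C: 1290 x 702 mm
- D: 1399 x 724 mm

Target root-3 ≈ 1.732.
A: 1.746 (Δ0.014)  B: 1.801 (Δ0.069)  C: 1.838 (Δ0.106)  D: 1.932 (Δ0.200)

A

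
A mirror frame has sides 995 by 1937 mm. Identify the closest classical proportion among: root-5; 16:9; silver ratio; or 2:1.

2:1

Ratio = 1937 / 995 ≈ 1.947.
Distances: root-5 2.236 (Δ 0.289); 16:9 1.778 (Δ 0.169); silver ratio 2.414 (Δ 0.467); 2:1 2.000 (Δ 0.053).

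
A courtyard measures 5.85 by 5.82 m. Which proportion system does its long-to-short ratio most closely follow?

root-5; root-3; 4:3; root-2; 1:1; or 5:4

5.85/5.82 ≈ 1.005. Nearest candidates are 1:1 (1.000, off by 0.005) and 5:4 (1.250, off by 0.245).

1:1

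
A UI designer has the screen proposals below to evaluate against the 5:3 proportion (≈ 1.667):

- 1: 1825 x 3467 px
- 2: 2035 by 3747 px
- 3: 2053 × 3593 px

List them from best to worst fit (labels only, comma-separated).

Ratios: 1 = 3467 / 1825 ≈ 1.900; 2 = 3747 / 2035 ≈ 1.841; 3 = 3593 / 2053 ≈ 1.750.
|Δ from 1.667|: 1 0.233; 2 0.174; 3 0.083.

3, 2, 1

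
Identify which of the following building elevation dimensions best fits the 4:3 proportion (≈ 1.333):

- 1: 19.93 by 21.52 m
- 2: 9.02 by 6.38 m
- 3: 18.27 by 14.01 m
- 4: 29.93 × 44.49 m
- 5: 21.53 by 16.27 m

5

Ratios (long/short): 1 ≈ 1.080; 2 ≈ 1.414; 3 ≈ 1.304; 4 ≈ 1.486; 5 ≈ 1.323.
4:3 ≈ 1.333; option 5 is nearest (Δ 0.010).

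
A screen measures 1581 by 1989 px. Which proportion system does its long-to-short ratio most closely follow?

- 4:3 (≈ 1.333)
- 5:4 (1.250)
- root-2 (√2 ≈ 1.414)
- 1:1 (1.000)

Ratio = 1989 / 1581 ≈ 1.258.
Distances: 4:3 1.333 (Δ 0.075); 5:4 1.250 (Δ 0.008); root-2 1.414 (Δ 0.156); 1:1 1.000 (Δ 0.258).

5:4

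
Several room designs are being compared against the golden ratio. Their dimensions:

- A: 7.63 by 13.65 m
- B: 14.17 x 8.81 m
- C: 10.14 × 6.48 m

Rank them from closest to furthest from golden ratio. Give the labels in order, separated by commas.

B, C, A

A: 13.65/7.63 ≈ 1.789 → |1.789 − 1.618| = 0.171
B: 14.17/8.81 ≈ 1.608 → |1.608 − 1.618| = 0.010
C: 10.14/6.48 ≈ 1.565 → |1.565 − 1.618| = 0.053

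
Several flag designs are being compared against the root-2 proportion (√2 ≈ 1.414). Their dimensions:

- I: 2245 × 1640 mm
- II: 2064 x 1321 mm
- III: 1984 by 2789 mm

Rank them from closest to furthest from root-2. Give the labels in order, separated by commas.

Ratios: I = 2245 / 1640 ≈ 1.369; II = 2064 / 1321 ≈ 1.562; III = 2789 / 1984 ≈ 1.406.
|Δ from 1.414|: I 0.045; II 0.148; III 0.008.

III, I, II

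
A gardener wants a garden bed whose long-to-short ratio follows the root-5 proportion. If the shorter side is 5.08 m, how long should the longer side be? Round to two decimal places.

11.36 m

root-5 ≈ 2.23607.
Longer side = 5.08 × 2.23607 ≈ 11.3592 → 11.36 m.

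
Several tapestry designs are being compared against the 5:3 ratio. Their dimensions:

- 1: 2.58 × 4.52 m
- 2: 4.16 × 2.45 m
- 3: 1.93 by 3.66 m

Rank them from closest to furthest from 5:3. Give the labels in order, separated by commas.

Ratios: 1 = 4.52 / 2.58 ≈ 1.752; 2 = 4.16 / 2.45 ≈ 1.698; 3 = 3.66 / 1.93 ≈ 1.896.
|Δ from 1.667|: 1 0.085; 2 0.031; 3 0.229.

2, 1, 3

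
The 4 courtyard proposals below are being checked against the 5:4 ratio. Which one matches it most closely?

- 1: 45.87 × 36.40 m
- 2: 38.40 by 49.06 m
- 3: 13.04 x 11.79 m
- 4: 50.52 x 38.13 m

1

Target 5:4 ≈ 1.250.
1: 1.260 (Δ0.010)  2: 1.278 (Δ0.028)  3: 1.106 (Δ0.144)  4: 1.325 (Δ0.075)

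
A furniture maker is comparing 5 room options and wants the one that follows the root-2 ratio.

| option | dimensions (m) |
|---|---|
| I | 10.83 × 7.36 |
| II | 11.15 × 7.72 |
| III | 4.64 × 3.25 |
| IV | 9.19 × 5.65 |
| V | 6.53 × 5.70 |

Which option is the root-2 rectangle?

Target root-2 ≈ 1.414.
I: 1.471 (Δ0.057)  II: 1.444 (Δ0.030)  III: 1.428 (Δ0.014)  IV: 1.627 (Δ0.213)  V: 1.146 (Δ0.268)

III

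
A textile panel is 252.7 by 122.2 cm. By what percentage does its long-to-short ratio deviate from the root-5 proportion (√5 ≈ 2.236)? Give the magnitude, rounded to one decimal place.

7.5%

Ratio = 252.7 / 122.2 ≈ 2.0679.
Ideal root-5 ≈ 2.2361. |2.0679 − 2.2361| / 2.2361 ≈ 7.52% → 7.5%.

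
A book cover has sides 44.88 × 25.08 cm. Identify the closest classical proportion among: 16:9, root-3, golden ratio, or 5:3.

16:9

Ratio = 44.88 / 25.08 ≈ 1.789.
Distances: 16:9 1.778 (Δ 0.011); root-3 1.732 (Δ 0.057); golden ratio 1.618 (Δ 0.171); 5:3 1.667 (Δ 0.122).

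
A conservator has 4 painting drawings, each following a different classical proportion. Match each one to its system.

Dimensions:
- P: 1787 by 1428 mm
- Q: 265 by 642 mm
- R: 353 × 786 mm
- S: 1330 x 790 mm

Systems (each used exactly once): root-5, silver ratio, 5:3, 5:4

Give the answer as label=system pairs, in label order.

P=5:4, Q=silver ratio, R=root-5, S=5:3

Ratios: P ≈ 1.251; Q ≈ 2.423; R ≈ 2.227; S ≈ 1.684.
Targets: root-5 ≈ 2.236; silver ratio ≈ 2.414; 5:3 ≈ 1.667; 5:4 ≈ 1.250.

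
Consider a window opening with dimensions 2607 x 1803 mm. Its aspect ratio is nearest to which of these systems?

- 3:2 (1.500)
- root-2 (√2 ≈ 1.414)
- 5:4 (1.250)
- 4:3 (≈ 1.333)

root-2

Ratio = 2607 / 1803 ≈ 1.446.
Distances: 3:2 1.500 (Δ 0.054); root-2 1.414 (Δ 0.032); 5:4 1.250 (Δ 0.196); 4:3 1.333 (Δ 0.113).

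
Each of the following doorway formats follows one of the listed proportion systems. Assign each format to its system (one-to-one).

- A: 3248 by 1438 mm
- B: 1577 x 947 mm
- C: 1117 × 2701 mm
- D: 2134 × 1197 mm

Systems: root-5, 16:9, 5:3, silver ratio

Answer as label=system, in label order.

A = 3248/1438 ≈ 2.259 → root-5 (2.236)
B = 1577/947 ≈ 1.665 → 5:3 (1.667)
C = 2701/1117 ≈ 2.418 → silver ratio (2.414)
D = 2134/1197 ≈ 1.783 → 16:9 (1.778)

A=root-5, B=5:3, C=silver ratio, D=16:9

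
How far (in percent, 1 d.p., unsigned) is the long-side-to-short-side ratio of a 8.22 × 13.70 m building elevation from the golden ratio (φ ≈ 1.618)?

Ratio = 13.70 / 8.22 ≈ 1.6667.
Ideal golden ratio ≈ 1.6180. |1.6667 − 1.6180| / 1.6180 ≈ 3.01% → 3.0%.

3.0%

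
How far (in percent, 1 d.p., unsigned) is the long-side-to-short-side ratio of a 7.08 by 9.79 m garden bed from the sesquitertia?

Ratio = 9.79 / 7.08 ≈ 1.3828.
Ideal 4:3 ≈ 1.3333. |1.3828 − 1.3333| / 1.3333 ≈ 3.71% → 3.7%.

3.7%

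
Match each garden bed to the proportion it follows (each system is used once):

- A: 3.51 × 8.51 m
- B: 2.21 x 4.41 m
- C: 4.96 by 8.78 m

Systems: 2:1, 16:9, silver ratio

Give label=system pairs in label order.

A = 8.51/3.51 ≈ 2.425 → silver ratio (2.414)
B = 4.41/2.21 ≈ 1.995 → 2:1 (2.000)
C = 8.78/4.96 ≈ 1.770 → 16:9 (1.778)

A=silver ratio, B=2:1, C=16:9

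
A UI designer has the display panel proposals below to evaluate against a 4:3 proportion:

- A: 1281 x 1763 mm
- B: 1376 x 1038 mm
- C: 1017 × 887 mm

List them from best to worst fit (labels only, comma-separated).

B, A, C

A: 1763/1281 ≈ 1.376 → |1.376 − 1.333| = 0.043
B: 1376/1038 ≈ 1.326 → |1.326 − 1.333| = 0.007
C: 1017/887 ≈ 1.147 → |1.147 − 1.333| = 0.186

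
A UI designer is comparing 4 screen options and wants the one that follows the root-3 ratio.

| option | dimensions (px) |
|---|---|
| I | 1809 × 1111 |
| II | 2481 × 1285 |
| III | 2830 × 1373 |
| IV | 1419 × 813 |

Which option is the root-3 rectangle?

Ratios (long/short): I ≈ 1.628; II ≈ 1.931; III ≈ 2.061; IV ≈ 1.745.
root-3 ≈ 1.732; option IV is nearest (Δ 0.013).

IV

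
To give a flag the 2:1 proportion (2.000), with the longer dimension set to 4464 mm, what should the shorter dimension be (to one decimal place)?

2:1 = 2.00000.
Shorter side = 4464 ÷ 2.00000 ≈ 2232.000 → 2232.0 mm.

2232.0 mm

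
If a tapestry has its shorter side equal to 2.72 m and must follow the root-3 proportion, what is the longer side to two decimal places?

root-3 ≈ 1.73205.
Longer side = 2.72 × 1.73205 ≈ 4.7112 → 4.71 m.

4.71 m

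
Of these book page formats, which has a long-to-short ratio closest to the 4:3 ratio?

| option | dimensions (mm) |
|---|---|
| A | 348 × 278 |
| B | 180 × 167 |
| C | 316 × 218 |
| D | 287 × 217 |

D

Ratios (long/short): A ≈ 1.252; B ≈ 1.078; C ≈ 1.450; D ≈ 1.323.
4:3 ≈ 1.333; option D is nearest (Δ 0.010).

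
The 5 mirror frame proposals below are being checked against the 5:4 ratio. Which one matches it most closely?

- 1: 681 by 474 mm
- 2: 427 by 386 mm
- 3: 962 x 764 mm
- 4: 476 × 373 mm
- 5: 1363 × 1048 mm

Ratios (long/short): 1 ≈ 1.437; 2 ≈ 1.106; 3 ≈ 1.259; 4 ≈ 1.276; 5 ≈ 1.301.
5:4 ≈ 1.250; option 3 is nearest (Δ 0.009).

3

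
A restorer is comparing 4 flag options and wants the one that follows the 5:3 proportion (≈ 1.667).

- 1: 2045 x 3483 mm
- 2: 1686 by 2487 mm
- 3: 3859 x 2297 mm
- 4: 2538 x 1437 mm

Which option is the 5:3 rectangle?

Ratios (long/short): 1 ≈ 1.703; 2 ≈ 1.475; 3 ≈ 1.680; 4 ≈ 1.766.
5:3 ≈ 1.667; option 3 is nearest (Δ 0.013).

3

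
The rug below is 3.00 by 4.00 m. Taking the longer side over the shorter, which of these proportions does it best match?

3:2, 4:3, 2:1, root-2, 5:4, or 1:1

Ratio = 4.00 / 3.00 ≈ 1.333.
Distances: 3:2 1.500 (Δ 0.167); 4:3 1.333 (Δ 0.000); 2:1 2.000 (Δ 0.667); root-2 1.414 (Δ 0.081); 5:4 1.250 (Δ 0.083); 1:1 1.000 (Δ 0.333).

4:3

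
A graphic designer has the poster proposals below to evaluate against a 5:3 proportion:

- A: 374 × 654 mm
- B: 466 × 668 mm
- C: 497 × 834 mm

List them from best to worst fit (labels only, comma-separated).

C, A, B

A: 654/374 ≈ 1.749 → |1.749 − 1.667| = 0.082
B: 668/466 ≈ 1.433 → |1.433 − 1.667| = 0.234
C: 834/497 ≈ 1.678 → |1.678 − 1.667| = 0.011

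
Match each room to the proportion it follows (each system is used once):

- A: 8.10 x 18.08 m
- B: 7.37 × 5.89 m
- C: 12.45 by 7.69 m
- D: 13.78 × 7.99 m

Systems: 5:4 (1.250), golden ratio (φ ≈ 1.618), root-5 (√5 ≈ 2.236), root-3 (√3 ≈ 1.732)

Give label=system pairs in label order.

A=root-5, B=5:4, C=golden ratio, D=root-3

Ratios: A ≈ 2.232; B ≈ 1.251; C ≈ 1.619; D ≈ 1.725.
Targets: 5:4 ≈ 1.250; golden ratio ≈ 1.618; root-5 ≈ 2.236; root-3 ≈ 1.732.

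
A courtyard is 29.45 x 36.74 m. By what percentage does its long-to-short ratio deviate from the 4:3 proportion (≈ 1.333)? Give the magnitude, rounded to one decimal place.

Ratio = 36.74 / 29.45 ≈ 1.2475.
Ideal 4:3 ≈ 1.3333. |1.2475 − 1.3333| / 1.3333 ≈ 6.44% → 6.4%.

6.4%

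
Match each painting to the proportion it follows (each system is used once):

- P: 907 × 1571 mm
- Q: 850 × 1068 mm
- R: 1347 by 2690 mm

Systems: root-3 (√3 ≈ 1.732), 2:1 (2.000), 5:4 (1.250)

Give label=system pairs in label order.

P=root-3, Q=5:4, R=2:1

P = 1571/907 ≈ 1.732 → root-3 (1.732)
Q = 1068/850 ≈ 1.256 → 5:4 (1.250)
R = 2690/1347 ≈ 1.997 → 2:1 (2.000)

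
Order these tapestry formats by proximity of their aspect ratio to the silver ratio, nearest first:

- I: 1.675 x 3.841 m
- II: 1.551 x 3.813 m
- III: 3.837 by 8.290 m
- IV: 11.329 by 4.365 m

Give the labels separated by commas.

II, I, IV, III

I: 3.841/1.675 ≈ 2.293 → |2.293 − 2.414| = 0.121
II: 3.813/1.551 ≈ 2.458 → |2.458 − 2.414| = 0.044
III: 8.290/3.837 ≈ 2.161 → |2.161 − 2.414| = 0.253
IV: 11.329/4.365 ≈ 2.595 → |2.595 − 2.414| = 0.181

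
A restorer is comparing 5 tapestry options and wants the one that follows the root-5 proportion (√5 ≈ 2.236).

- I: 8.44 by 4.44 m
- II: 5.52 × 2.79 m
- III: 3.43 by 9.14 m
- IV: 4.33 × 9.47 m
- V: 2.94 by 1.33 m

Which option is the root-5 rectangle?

V

Target root-5 ≈ 2.236.
I: 1.901 (Δ0.335)  II: 1.978 (Δ0.258)  III: 2.665 (Δ0.429)  IV: 2.187 (Δ0.049)  V: 2.211 (Δ0.025)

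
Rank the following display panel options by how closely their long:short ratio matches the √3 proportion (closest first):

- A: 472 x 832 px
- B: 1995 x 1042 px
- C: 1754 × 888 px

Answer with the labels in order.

Ratios: A = 832 / 472 ≈ 1.763; B = 1995 / 1042 ≈ 1.915; C = 1754 / 888 ≈ 1.975.
|Δ from 1.732|: A 0.031; B 0.183; C 0.243.

A, B, C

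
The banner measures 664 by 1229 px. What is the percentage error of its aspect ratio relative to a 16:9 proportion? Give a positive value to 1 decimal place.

Ratio = 1229 / 664 ≈ 1.8509.
Ideal 16:9 ≈ 1.7778. |1.8509 − 1.7778| / 1.7778 ≈ 4.11% → 4.1%.

4.1%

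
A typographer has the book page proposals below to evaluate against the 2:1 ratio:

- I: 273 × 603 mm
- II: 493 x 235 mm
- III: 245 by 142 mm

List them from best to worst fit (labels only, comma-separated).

Ratios: I = 603 / 273 ≈ 2.209; II = 493 / 235 ≈ 2.098; III = 245 / 142 ≈ 1.725.
|Δ from 2.000|: I 0.209; II 0.098; III 0.275.

II, I, III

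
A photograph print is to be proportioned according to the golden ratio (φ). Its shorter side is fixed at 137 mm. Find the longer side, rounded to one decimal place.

golden ratio ≈ 1.61803.
Longer side = 137 × 1.61803 ≈ 221.670 → 221.7 mm.

221.7 mm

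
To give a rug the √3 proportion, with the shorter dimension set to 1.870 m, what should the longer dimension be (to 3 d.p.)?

3.239 m

root-3 ≈ 1.73205.
Longer side = 1.870 × 1.73205 ≈ 3.23893 → 3.239 m.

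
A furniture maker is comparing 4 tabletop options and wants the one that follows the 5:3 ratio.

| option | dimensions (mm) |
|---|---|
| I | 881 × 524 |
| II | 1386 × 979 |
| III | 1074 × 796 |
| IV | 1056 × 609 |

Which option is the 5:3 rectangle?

I

Ratios (long/short): I ≈ 1.681; II ≈ 1.416; III ≈ 1.349; IV ≈ 1.734.
5:3 ≈ 1.667; option I is nearest (Δ 0.014).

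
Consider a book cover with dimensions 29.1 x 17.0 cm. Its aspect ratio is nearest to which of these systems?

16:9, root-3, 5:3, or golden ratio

root-3

29.1/17.0 ≈ 1.712. Nearest candidates are root-3 (1.732, off by 0.020) and 5:3 (1.667, off by 0.045).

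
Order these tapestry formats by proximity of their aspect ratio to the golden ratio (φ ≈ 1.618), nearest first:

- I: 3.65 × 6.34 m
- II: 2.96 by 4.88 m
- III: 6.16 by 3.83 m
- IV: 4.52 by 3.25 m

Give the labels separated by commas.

III, II, I, IV

Ratios: I = 6.34 / 3.65 ≈ 1.737; II = 4.88 / 2.96 ≈ 1.649; III = 6.16 / 3.83 ≈ 1.608; IV = 4.52 / 3.25 ≈ 1.391.
|Δ from 1.618|: I 0.119; II 0.031; III 0.010; IV 0.227.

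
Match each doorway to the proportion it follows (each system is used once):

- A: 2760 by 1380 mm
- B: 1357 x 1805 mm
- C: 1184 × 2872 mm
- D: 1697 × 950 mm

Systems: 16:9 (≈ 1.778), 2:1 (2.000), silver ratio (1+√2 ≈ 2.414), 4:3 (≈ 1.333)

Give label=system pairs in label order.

A=2:1, B=4:3, C=silver ratio, D=16:9

A = 2760/1380 ≈ 2.000 → 2:1 (2.000)
B = 1805/1357 ≈ 1.330 → 4:3 (1.333)
C = 2872/1184 ≈ 2.426 → silver ratio (2.414)
D = 1697/950 ≈ 1.786 → 16:9 (1.778)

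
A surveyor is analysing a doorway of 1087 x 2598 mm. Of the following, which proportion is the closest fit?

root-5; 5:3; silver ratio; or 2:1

silver ratio

2598/1087 ≈ 2.390. Nearest candidates are silver ratio (2.414, off by 0.024) and root-5 (2.236, off by 0.154).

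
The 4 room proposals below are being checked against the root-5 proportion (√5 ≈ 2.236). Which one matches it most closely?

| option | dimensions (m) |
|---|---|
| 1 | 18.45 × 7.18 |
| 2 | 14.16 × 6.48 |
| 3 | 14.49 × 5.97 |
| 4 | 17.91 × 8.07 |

Ratios (long/short): 1 ≈ 2.570; 2 ≈ 2.185; 3 ≈ 2.427; 4 ≈ 2.219.
root-5 ≈ 2.236; option 4 is nearest (Δ 0.017).

4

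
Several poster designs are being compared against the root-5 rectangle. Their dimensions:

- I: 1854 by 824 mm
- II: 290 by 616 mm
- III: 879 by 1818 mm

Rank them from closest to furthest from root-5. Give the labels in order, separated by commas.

Ratios: I = 1854 / 824 ≈ 2.250; II = 616 / 290 ≈ 2.124; III = 1818 / 879 ≈ 2.068.
|Δ from 2.236|: I 0.014; II 0.112; III 0.168.

I, II, III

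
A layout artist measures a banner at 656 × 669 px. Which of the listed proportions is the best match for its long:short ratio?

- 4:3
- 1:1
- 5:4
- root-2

1:1

Ratio = 669 / 656 ≈ 1.020.
Distances: 4:3 1.333 (Δ 0.313); 1:1 1.000 (Δ 0.020); 5:4 1.250 (Δ 0.230); root-2 1.414 (Δ 0.394).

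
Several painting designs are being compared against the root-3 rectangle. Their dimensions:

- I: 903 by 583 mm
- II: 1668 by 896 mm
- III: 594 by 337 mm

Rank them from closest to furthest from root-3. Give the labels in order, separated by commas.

Ratios: I = 903 / 583 ≈ 1.549; II = 1668 / 896 ≈ 1.862; III = 594 / 337 ≈ 1.763.
|Δ from 1.732|: I 0.183; II 0.130; III 0.031.

III, II, I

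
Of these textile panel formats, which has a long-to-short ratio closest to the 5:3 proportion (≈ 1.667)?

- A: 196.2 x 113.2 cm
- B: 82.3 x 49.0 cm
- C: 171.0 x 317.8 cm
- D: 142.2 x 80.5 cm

Ratios (long/short): A ≈ 1.733; B ≈ 1.680; C ≈ 1.858; D ≈ 1.766.
5:3 ≈ 1.667; option B is nearest (Δ 0.013).

B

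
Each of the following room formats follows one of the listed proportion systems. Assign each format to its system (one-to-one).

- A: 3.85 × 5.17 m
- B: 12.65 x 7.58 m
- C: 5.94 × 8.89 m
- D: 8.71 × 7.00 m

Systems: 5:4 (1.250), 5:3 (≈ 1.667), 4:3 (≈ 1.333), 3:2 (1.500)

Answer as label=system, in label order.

Ratios: A ≈ 1.343; B ≈ 1.669; C ≈ 1.497; D ≈ 1.244.
Targets: 5:4 ≈ 1.250; 5:3 ≈ 1.667; 4:3 ≈ 1.333; 3:2 ≈ 1.500.

A=4:3, B=5:3, C=3:2, D=5:4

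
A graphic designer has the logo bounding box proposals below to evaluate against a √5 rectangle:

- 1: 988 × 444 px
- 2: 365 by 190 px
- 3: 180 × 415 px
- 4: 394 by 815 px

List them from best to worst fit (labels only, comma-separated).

1: 988/444 ≈ 2.225 → |2.225 − 2.236| = 0.011
2: 365/190 ≈ 1.921 → |1.921 − 2.236| = 0.315
3: 415/180 ≈ 2.306 → |2.306 − 2.236| = 0.070
4: 815/394 ≈ 2.069 → |2.069 − 2.236| = 0.167

1, 3, 4, 2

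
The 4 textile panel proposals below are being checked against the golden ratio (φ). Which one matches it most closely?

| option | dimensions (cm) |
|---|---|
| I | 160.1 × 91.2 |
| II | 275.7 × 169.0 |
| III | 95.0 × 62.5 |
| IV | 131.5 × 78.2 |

Ratios (long/short): I ≈ 1.755; II ≈ 1.631; III ≈ 1.520; IV ≈ 1.682.
golden ratio ≈ 1.618; option II is nearest (Δ 0.013).

II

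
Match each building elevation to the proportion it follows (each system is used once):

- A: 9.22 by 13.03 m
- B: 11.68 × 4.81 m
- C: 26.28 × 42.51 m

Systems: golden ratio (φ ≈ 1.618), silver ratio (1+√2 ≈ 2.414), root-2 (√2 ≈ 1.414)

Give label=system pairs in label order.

Ratios: A ≈ 1.413; B ≈ 2.428; C ≈ 1.618.
Targets: golden ratio ≈ 1.618; silver ratio ≈ 2.414; root-2 ≈ 1.414.

A=root-2, B=silver ratio, C=golden ratio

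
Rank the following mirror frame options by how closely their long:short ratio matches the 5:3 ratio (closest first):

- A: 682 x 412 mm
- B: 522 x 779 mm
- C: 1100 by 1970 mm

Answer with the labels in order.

A, C, B

Ratios: A = 682 / 412 ≈ 1.655; B = 779 / 522 ≈ 1.492; C = 1970 / 1100 ≈ 1.791.
|Δ from 1.667|: A 0.012; B 0.175; C 0.124.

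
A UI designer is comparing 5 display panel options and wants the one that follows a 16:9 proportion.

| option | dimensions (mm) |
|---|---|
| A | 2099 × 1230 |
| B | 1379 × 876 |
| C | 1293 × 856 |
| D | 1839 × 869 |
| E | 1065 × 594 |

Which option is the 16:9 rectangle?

E

Ratios (long/short): A ≈ 1.707; B ≈ 1.574; C ≈ 1.511; D ≈ 2.116; E ≈ 1.793.
16:9 ≈ 1.778; option E is nearest (Δ 0.015).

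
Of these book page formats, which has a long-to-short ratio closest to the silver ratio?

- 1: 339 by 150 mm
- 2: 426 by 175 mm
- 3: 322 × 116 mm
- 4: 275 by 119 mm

2

Target silver ratio ≈ 2.414.
1: 2.260 (Δ0.154)  2: 2.434 (Δ0.020)  3: 2.776 (Δ0.362)  4: 2.311 (Δ0.103)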